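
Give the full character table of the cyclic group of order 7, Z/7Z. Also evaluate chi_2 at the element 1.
Character table of Z/7Z (irreps indexed chi_0,...,chi_6 with chi_k(m) = zeta_7^(k*m), zeta_7 = exp(2*pi*i/7)):
  irrep \ class  {0} (size 1)  {1} (size 1)    {2} (size 1)    {3} (size 1)    {4} (size 1)    {5} (size 1)    {6} (size 1)  
  chi_0          1             1               1               1               1               1               1             
  chi_1          1             exp(2*I*pi/7)   exp(4*I*pi/7)   exp(6*I*pi/7)   exp(-6*I*pi/7)  exp(-4*I*pi/7)  exp(-2*I*pi/7)
  chi_2          1             exp(4*I*pi/7)   exp(-6*I*pi/7)  exp(-2*I*pi/7)  exp(2*I*pi/7)   exp(6*I*pi/7)   exp(-4*I*pi/7)
  chi_3          1             exp(6*I*pi/7)   exp(-2*I*pi/7)  exp(4*I*pi/7)   exp(-4*I*pi/7)  exp(2*I*pi/7)   exp(-6*I*pi/7)
  chi_4          1             exp(-6*I*pi/7)  exp(2*I*pi/7)   exp(-4*I*pi/7)  exp(4*I*pi/7)   exp(-2*I*pi/7)  exp(6*I*pi/7) 
  chi_5          1             exp(-4*I*pi/7)  exp(6*I*pi/7)   exp(2*I*pi/7)   exp(-2*I*pi/7)  exp(-6*I*pi/7)  exp(4*I*pi/7) 
  chi_6          1             exp(-2*I*pi/7)  exp(-4*I*pi/7)  exp(-6*I*pi/7)  exp(6*I*pi/7)   exp(4*I*pi/7)   exp(2*I*pi/7) 

Spot check: chi_2(1) = zeta_7^(2*1) = zeta_7^2 = exp(4*I*pi/7).

Z/7Z is abelian, so all 7 irreducible complex representations are 1-dimensional. They are given by chi_k(m) = zeta_7^(k*m) for k = 0,...,6. Row orthogonality: sum_m chi_k(m) conj(chi_l(m)) = 7 * [k = l].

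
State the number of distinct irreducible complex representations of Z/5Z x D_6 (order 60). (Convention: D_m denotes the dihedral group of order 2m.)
30

Explanation: The number of irreducible complex representations of a finite group equals its number of conjugacy classes. For a direct product, #classes(G x H) = #classes(G) * #classes(H). Z/5Z has 5 classes (abelian), D_6 has 6 classes, so 5 * 6 = 30, so Z/5Z x D_6 (order 60) has exactly 30 irreducible complex representations.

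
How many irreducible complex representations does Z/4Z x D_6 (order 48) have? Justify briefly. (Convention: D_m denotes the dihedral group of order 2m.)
24

Derivation: The number of irreducible complex representations of a finite group equals its number of conjugacy classes. For a direct product, #classes(G x H) = #classes(G) * #classes(H). Z/4Z has 4 classes (abelian), D_6 has 6 classes, so 4 * 6 = 24, so Z/4Z x D_6 (order 48) has exactly 24 irreducible complex representations.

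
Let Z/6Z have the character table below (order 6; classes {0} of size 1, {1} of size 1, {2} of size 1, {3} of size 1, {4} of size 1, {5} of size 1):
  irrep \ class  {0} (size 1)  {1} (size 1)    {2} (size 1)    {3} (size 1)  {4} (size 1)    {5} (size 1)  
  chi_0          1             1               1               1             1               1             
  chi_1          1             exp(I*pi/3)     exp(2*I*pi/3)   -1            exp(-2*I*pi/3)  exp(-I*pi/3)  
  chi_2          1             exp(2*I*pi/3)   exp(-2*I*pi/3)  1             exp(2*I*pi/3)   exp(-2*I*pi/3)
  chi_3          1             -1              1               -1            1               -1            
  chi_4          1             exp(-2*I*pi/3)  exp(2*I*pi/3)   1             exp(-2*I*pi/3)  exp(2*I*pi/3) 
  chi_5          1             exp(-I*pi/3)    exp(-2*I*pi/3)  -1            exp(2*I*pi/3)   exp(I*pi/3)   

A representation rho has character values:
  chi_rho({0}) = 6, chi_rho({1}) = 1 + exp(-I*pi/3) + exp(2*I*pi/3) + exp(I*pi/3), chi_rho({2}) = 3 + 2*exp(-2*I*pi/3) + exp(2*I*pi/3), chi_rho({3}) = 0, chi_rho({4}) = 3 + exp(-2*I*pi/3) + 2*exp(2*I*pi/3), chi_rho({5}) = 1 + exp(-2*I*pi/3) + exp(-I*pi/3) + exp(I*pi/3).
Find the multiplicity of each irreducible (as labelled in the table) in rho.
Multiplicities: chi_0: 2, chi_1: 1, chi_2: 1, chi_3: 1, chi_4: 0, chi_5: 1.

Proof sketch: Use <chi_rho, chi> = (1/|G|) sum_C |C| * chi_rho(C) * conj(chi(C)) with |G| = 6 for each irreducible chi in the table:
  <chi_rho, chi_0> = (1/6)[1*(6)*conj(1) + 1*(1 + exp(-I*pi/3) + exp(2*I*pi/3) + exp(I*pi/3))*conj(1) + 1*(3 + 2*exp(-2*I*pi/3) + exp(2*I*pi/3))*conj(1) + 1*(0)*conj(1) + 1*(3 + exp(-2*I*pi/3) + 2*exp(2*I*pi/3))*conj(1) + 1*(1 + exp(-2*I*pi/3) + exp(-I*pi/3) + exp(I*pi/3))*conj(1)]
      = (1/6)[(6) + (1 + exp(-I*pi/3) + exp(2*I*pi/3) + exp(I*pi/3)) + (3 + 2*exp(-2*I*pi/3) + exp(2*I*pi/3)) + (0) + (3 + exp(-2*I*pi/3) + 2*exp(2*I*pi/3)) + (1 + exp(-2*I*pi/3) + exp(-I*pi/3) + exp(I*pi/3))] = 12/6 = 2
  <chi_rho, chi_1> = (1/6)[1*(6)*conj(1) + 1*(1 + exp(-I*pi/3) + exp(2*I*pi/3) + exp(I*pi/3))*conj(exp(I*pi/3)) + 1*(3 + 2*exp(-2*I*pi/3) + exp(2*I*pi/3))*conj(exp(2*I*pi/3)) + 1*(0)*conj(-1) + 1*(3 + exp(-2*I*pi/3) + 2*exp(2*I*pi/3))*conj(exp(-2*I*pi/3)) + 1*(1 + exp(-2*I*pi/3) + exp(-I*pi/3) + exp(I*pi/3))*conj(exp(-I*pi/3))]
      = (1/6)[(6) + (1 + exp(-2*I*pi/3) + exp(-I*pi/3) + exp(I*pi/3)) + (1 + 3*exp(-2*I*pi/3) + 2*exp(2*I*pi/3)) + (0) + (1 + 2*exp(-2*I*pi/3) + 3*exp(2*I*pi/3)) + (1 + exp(-I*pi/3) + exp(2*I*pi/3) + exp(I*pi/3))] = 6/6 = 1
  <chi_rho, chi_2> = (1/6)[1*(6)*conj(1) + 1*(1 + exp(-I*pi/3) + exp(2*I*pi/3) + exp(I*pi/3))*conj(exp(2*I*pi/3)) + 1*(3 + 2*exp(-2*I*pi/3) + exp(2*I*pi/3))*conj(exp(-2*I*pi/3)) + 1*(0)*conj(1) + 1*(3 + exp(-2*I*pi/3) + 2*exp(2*I*pi/3))*conj(exp(2*I*pi/3)) + 1*(1 + exp(-2*I*pi/3) + exp(-I*pi/3) + exp(I*pi/3))*conj(exp(-2*I*pi/3))]
      = (1/6)[(6) + (exp(-2*I*pi/3) + exp(-I*pi/3)) + (2 + exp(-2*I*pi/3) + 3*exp(2*I*pi/3)) + (0) + (2 + 3*exp(-2*I*pi/3) + exp(2*I*pi/3)) + (exp(2*I*pi/3) + exp(I*pi/3))] = 6/6 = 1
  <chi_rho, chi_3> = (1/6)[1*(6)*conj(1) + 1*(1 + exp(-I*pi/3) + exp(2*I*pi/3) + exp(I*pi/3))*conj(-1) + 1*(3 + 2*exp(-2*I*pi/3) + exp(2*I*pi/3))*conj(1) + 1*(0)*conj(-1) + 1*(3 + exp(-2*I*pi/3) + 2*exp(2*I*pi/3))*conj(1) + 1*(1 + exp(-2*I*pi/3) + exp(-I*pi/3) + exp(I*pi/3))*conj(-1)]
      = (1/6)[(6) + (-1 - exp(I*pi/3) - exp(2*I*pi/3) - exp(-I*pi/3)) + (3 + 2*exp(-2*I*pi/3) + exp(2*I*pi/3)) + (0) + (3 + exp(-2*I*pi/3) + 2*exp(2*I*pi/3)) + (-1 - exp(I*pi/3) - exp(-I*pi/3) - exp(-2*I*pi/3))] = 6/6 = 1
  <chi_rho, chi_4> = (1/6)[1*(6)*conj(1) + 1*(1 + exp(-I*pi/3) + exp(2*I*pi/3) + exp(I*pi/3))*conj(exp(-2*I*pi/3)) + 1*(3 + 2*exp(-2*I*pi/3) + exp(2*I*pi/3))*conj(exp(2*I*pi/3)) + 1*(0)*conj(1) + 1*(3 + exp(-2*I*pi/3) + 2*exp(2*I*pi/3))*conj(exp(-2*I*pi/3)) + 1*(1 + exp(-2*I*pi/3) + exp(-I*pi/3) + exp(I*pi/3))*conj(exp(2*I*pi/3))]
      = (1/6)[(6) + (-1 + exp(-2*I*pi/3) + exp(2*I*pi/3) + exp(I*pi/3)) + (1 + 3*exp(-2*I*pi/3) + 2*exp(2*I*pi/3)) + (0) + (1 + 2*exp(-2*I*pi/3) + 3*exp(2*I*pi/3)) + (-1 + exp(-2*I*pi/3) + exp(-I*pi/3) + exp(2*I*pi/3))] = 0/6 = 0
  <chi_rho, chi_5> = (1/6)[1*(6)*conj(1) + 1*(1 + exp(-I*pi/3) + exp(2*I*pi/3) + exp(I*pi/3))*conj(exp(-I*pi/3)) + 1*(3 + 2*exp(-2*I*pi/3) + exp(2*I*pi/3))*conj(exp(-2*I*pi/3)) + 1*(0)*conj(-1) + 1*(3 + exp(-2*I*pi/3) + 2*exp(2*I*pi/3))*conj(exp(2*I*pi/3)) + 1*(1 + exp(-2*I*pi/3) + exp(-I*pi/3) + exp(I*pi/3))*conj(exp(I*pi/3))]
      = (1/6)[(6) + (exp(2*I*pi/3) + exp(I*pi/3)) + (2 + exp(-2*I*pi/3) + 3*exp(2*I*pi/3)) + (0) + (2 + 3*exp(-2*I*pi/3) + exp(2*I*pi/3)) + (exp(-2*I*pi/3) + exp(-I*pi/3))] = 6/6 = 1
(Exp terms are combined using exp(i*s)*conj(exp(i*t)) = exp(i*(s-t)), and sums of them are collapsed using the identity that for every m > 1 the m distinct m-th roots of unity sum to 0, e.g. 1 + exp(2*I*pi/3) + exp(-2*I*pi/3) = 0.)
Dimension check: dim(rho) = sum (mult * dim) = 2*1 + 1*1 + 1*1 + 1*1 + 0*1 + 1*1 = 6 = chi_rho(e) = 6.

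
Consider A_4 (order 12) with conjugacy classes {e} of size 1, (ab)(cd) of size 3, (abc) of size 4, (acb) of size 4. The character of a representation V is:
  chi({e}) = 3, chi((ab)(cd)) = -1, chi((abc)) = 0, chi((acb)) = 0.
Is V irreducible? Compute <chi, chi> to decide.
Irreducible: <chi, chi> = 1.

Argument: <chi, chi> = (1/|G|) sum_C |C| * |chi(C)|^2 = (1/12)[1*|3|^2 + 3*|-1|^2 + 4*|0|^2 + 4*|0|^2]
  = (1/12)[(9) + (3) + (0) + (0)] = 12/12 = 1.
(Exp terms are combined using exp(i*s)*conj(exp(i*t)) = exp(i*(s-t)), and sums of them are collapsed using the identity that for every m > 1 the m distinct m-th roots of unity sum to 0, e.g. 1 + exp(2*I*pi/3) + exp(-2*I*pi/3) = 0.)
A character is irreducible iff <chi, chi> = 1, so this representation is irreducible.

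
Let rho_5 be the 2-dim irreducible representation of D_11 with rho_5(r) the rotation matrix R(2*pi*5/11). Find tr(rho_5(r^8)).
chi_{rho_5}(r^8) = 2*cos(2*pi*5*8/11) = -2*cos(3*pi/11)

Reasoning: rho_5(r^8) is rotation by angle 2*pi*5*8/11, whose trace is 2*cos(2*pi*5*8/11) = -2*cos(3*pi/11).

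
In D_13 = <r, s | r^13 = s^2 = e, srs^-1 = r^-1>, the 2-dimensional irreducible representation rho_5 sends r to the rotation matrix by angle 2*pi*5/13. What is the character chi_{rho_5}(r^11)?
chi_{rho_5}(r^11) = 2*cos(2*pi*5*11/13) = 2*cos(110*pi/13)

Explanation: rho_5(r^11) is rotation by angle 2*pi*5*11/13, whose trace is 2*cos(2*pi*5*11/13) = 2*cos(110*pi/13).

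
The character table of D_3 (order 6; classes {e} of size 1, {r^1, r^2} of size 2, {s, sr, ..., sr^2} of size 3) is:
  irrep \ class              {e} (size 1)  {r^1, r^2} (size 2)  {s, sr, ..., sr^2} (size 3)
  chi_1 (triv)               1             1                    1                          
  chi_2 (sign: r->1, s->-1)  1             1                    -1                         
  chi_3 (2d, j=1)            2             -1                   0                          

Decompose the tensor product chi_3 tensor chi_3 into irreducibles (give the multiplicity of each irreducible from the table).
chi_3 tensor chi_3 = chi_1 + chi_2 + chi_3 (all other irreducibles have multiplicity 0).

Why: The character of a tensor product is the pointwise product (chi_3 * chi_3)(C) = chi_3(C) * chi_3(C):
  {e}: (2)*(2), {r^1, r^2}: (-1)*(-1), {s, sr, ..., sr^2}: (0)*(0)
so (chi_3 * chi_3) takes values
  {e} -> 4, {r^1, r^2} -> 1, {s, sr, ..., sr^2} -> 0.
Now take the inner product of this character with each irreducible chi from the table, <chi_3*chi_3, chi> = (1/6) sum_C |C| (chi_3*chi_3)(C) conj(chi(C)):
  <chi_3*chi_3, chi_1> = (1/6)[1*(4)*conj(1) + 2*(1)*conj(1) + 3*(0)*conj(1)]
      = (1/6)[(4) + (2) + (0)] = 6/6 = 1
  <chi_3*chi_3, chi_2> = (1/6)[1*(4)*conj(1) + 2*(1)*conj(1) + 3*(0)*conj(-1)]
      = (1/6)[(4) + (2) + (0)] = 6/6 = 1
  <chi_3*chi_3, chi_3> = (1/6)[1*(4)*conj(2) + 2*(1)*conj(-1) + 3*(0)*conj(0)]
      = (1/6)[(8) + (-2) + (0)] = 6/6 = 1
Hence the multiplicities are chi_1: 1, chi_2: 1, chi_3: 1. Dimension check: dim(chi_3)*dim(chi_3) = 2*2 = 4 and sum (mult * dim) = 1*1 + 1*1 + 1*2 = 4.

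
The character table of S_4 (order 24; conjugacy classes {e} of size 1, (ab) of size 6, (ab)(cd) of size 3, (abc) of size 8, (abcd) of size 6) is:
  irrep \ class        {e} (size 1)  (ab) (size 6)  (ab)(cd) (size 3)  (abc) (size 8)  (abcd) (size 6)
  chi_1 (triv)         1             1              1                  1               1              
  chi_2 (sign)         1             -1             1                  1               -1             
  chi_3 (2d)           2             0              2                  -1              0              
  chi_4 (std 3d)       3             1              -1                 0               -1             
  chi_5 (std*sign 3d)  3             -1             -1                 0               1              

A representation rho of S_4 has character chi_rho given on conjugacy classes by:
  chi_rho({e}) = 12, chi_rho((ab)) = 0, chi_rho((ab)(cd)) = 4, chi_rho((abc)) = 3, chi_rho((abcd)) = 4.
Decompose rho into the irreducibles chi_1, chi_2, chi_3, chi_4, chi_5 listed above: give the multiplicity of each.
Multiplicities: chi_1: 3, chi_2: 1, chi_3: 1, chi_4: 0, chi_5: 2.

Explanation: Use <chi_rho, chi> = (1/|G|) sum_C |C| * chi_rho(C) * conj(chi(C)) with |G| = 24 for each irreducible chi in the table:
  <chi_rho, chi_1> = (1/24)[1*(12)*conj(1) + 6*(0)*conj(1) + 3*(4)*conj(1) + 8*(3)*conj(1) + 6*(4)*conj(1)]
      = (1/24)[(12) + (0) + (12) + (24) + (24)] = 72/24 = 3
  <chi_rho, chi_2> = (1/24)[1*(12)*conj(1) + 6*(0)*conj(-1) + 3*(4)*conj(1) + 8*(3)*conj(1) + 6*(4)*conj(-1)]
      = (1/24)[(12) + (0) + (12) + (24) + (-24)] = 24/24 = 1
  <chi_rho, chi_3> = (1/24)[1*(12)*conj(2) + 6*(0)*conj(0) + 3*(4)*conj(2) + 8*(3)*conj(-1) + 6*(4)*conj(0)]
      = (1/24)[(24) + (0) + (24) + (-24) + (0)] = 24/24 = 1
  <chi_rho, chi_4> = (1/24)[1*(12)*conj(3) + 6*(0)*conj(1) + 3*(4)*conj(-1) + 8*(3)*conj(0) + 6*(4)*conj(-1)]
      = (1/24)[(36) + (0) + (-12) + (0) + (-24)] = 0/24 = 0
  <chi_rho, chi_5> = (1/24)[1*(12)*conj(3) + 6*(0)*conj(-1) + 3*(4)*conj(-1) + 8*(3)*conj(0) + 6*(4)*conj(1)]
      = (1/24)[(36) + (0) + (-12) + (0) + (24)] = 48/24 = 2
Dimension check: dim(rho) = sum (mult * dim) = 3*1 + 1*1 + 1*2 + 0*3 + 2*3 = 12 = chi_rho(e) = 12.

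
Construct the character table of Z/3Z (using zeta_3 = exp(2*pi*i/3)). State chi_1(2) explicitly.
Character table of Z/3Z (irreps indexed chi_0,...,chi_2 with chi_k(m) = zeta_3^(k*m), zeta_3 = exp(2*pi*i/3)):
  irrep \ class  {0} (size 1)  {1} (size 1)    {2} (size 1)  
  chi_0          1             1               1             
  chi_1          1             exp(2*I*pi/3)   exp(-2*I*pi/3)
  chi_2          1             exp(-2*I*pi/3)  exp(2*I*pi/3) 

Spot check: chi_1(2) = zeta_3^(1*2) = zeta_3^2 = exp(-2*I*pi/3).

Details: Z/3Z is abelian, so all 3 irreducible complex representations are 1-dimensional. They are given by chi_k(m) = zeta_3^(k*m) for k = 0,...,2. Row orthogonality: sum_m chi_k(m) conj(chi_l(m)) = 3 * [k = l].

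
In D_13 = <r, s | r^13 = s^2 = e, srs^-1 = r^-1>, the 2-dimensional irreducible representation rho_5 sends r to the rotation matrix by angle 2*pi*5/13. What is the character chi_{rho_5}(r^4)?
chi_{rho_5}(r^4) = 2*cos(2*pi*5*4/13) = -2*cos(pi/13)

Solution. rho_5(r^4) is rotation by angle 2*pi*5*4/13, whose trace is 2*cos(2*pi*5*4/13) = -2*cos(pi/13).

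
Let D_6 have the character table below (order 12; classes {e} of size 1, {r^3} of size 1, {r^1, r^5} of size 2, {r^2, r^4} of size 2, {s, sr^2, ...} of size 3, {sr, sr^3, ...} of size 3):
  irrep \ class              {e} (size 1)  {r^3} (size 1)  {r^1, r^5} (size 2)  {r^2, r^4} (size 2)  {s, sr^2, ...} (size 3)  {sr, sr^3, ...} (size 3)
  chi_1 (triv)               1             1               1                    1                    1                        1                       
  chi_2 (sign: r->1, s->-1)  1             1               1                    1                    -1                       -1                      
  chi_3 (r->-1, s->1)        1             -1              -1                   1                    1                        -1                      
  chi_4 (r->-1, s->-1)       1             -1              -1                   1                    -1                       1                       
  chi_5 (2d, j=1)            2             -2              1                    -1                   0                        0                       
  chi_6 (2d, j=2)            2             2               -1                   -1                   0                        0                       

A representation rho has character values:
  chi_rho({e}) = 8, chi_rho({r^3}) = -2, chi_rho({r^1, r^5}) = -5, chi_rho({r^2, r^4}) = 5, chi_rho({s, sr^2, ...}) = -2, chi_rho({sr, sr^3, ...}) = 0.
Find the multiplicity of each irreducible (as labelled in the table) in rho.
Multiplicities: chi_1: 0, chi_2: 1, chi_3: 2, chi_4: 3, chi_5: 0, chi_6: 1.

Reasoning: Use <chi_rho, chi> = (1/|G|) sum_C |C| * chi_rho(C) * conj(chi(C)) with |G| = 12 for each irreducible chi in the table:
  <chi_rho, chi_1> = (1/12)[1*(8)*conj(1) + 1*(-2)*conj(1) + 2*(-5)*conj(1) + 2*(5)*conj(1) + 3*(-2)*conj(1) + 3*(0)*conj(1)]
      = (1/12)[(8) + (-2) + (-10) + (10) + (-6) + (0)] = 0/12 = 0
  <chi_rho, chi_2> = (1/12)[1*(8)*conj(1) + 1*(-2)*conj(1) + 2*(-5)*conj(1) + 2*(5)*conj(1) + 3*(-2)*conj(-1) + 3*(0)*conj(-1)]
      = (1/12)[(8) + (-2) + (-10) + (10) + (6) + (0)] = 12/12 = 1
  <chi_rho, chi_3> = (1/12)[1*(8)*conj(1) + 1*(-2)*conj(-1) + 2*(-5)*conj(-1) + 2*(5)*conj(1) + 3*(-2)*conj(1) + 3*(0)*conj(-1)]
      = (1/12)[(8) + (2) + (10) + (10) + (-6) + (0)] = 24/12 = 2
  <chi_rho, chi_4> = (1/12)[1*(8)*conj(1) + 1*(-2)*conj(-1) + 2*(-5)*conj(-1) + 2*(5)*conj(1) + 3*(-2)*conj(-1) + 3*(0)*conj(1)]
      = (1/12)[(8) + (2) + (10) + (10) + (6) + (0)] = 36/12 = 3
  <chi_rho, chi_5> = (1/12)[1*(8)*conj(2) + 1*(-2)*conj(-2) + 2*(-5)*conj(1) + 2*(5)*conj(-1) + 3*(-2)*conj(0) + 3*(0)*conj(0)]
      = (1/12)[(16) + (4) + (-10) + (-10) + (0) + (0)] = 0/12 = 0
  <chi_rho, chi_6> = (1/12)[1*(8)*conj(2) + 1*(-2)*conj(2) + 2*(-5)*conj(-1) + 2*(5)*conj(-1) + 3*(-2)*conj(0) + 3*(0)*conj(0)]
      = (1/12)[(16) + (-4) + (10) + (-10) + (0) + (0)] = 12/12 = 1
Dimension check: dim(rho) = sum (mult * dim) = 0*1 + 1*1 + 2*1 + 3*1 + 0*2 + 1*2 = 8 = chi_rho(e) = 8.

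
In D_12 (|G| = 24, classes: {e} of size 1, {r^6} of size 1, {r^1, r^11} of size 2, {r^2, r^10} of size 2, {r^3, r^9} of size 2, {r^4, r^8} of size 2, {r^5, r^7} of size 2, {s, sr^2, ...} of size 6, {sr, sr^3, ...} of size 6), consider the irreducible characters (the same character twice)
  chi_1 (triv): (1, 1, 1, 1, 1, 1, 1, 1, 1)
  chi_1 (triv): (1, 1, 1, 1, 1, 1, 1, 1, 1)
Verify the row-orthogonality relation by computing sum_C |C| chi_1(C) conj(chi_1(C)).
Sum = 24 = |G| = 24; so <chi_1, chi_1> = 1 (norm-1 confirms irreducibility).

Justification: Compute term by term over conjugacy classes (|C| * chi_1(C) * conj(chi_1(C))):
  1*(1)*conj(1) + 1*(1)*conj(1) + 2*(1)*conj(1) + 2*(1)*conj(1) + 2*(1)*conj(1) + 2*(1)*conj(1) + 2*(1)*conj(1) + 6*(1)*conj(1) + 6*(1)*conj(1)
  = (1) + (1) + (2) + (2) + (2) + (2) + (2) + (6) + (6)
  = 24.
Dividing by |G| = 24 gives 24/24 = 1, matching the row-orthogonality relation <chi_1, chi_1> = [chi_1 = chi_1].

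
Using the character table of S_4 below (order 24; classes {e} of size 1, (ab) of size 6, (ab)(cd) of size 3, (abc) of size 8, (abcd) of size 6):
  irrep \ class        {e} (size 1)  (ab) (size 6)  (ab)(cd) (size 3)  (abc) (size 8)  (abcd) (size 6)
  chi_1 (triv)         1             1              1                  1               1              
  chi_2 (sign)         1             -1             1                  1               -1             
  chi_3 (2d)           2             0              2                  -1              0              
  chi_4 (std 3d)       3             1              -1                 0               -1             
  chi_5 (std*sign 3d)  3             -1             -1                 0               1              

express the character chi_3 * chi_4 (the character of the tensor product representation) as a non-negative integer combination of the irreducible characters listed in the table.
chi_3 tensor chi_4 = chi_4 + chi_5 (all other irreducibles have multiplicity 0).

Justification: The character of a tensor product is the pointwise product (chi_3 * chi_4)(C) = chi_3(C) * chi_4(C):
  {e}: (2)*(3), (ab): (0)*(1), (ab)(cd): (2)*(-1), (abc): (-1)*(0), (abcd): (0)*(-1)
so (chi_3 * chi_4) takes values
  {e} -> 6, (ab) -> 0, (ab)(cd) -> -2, (abc) -> 0, (abcd) -> 0.
Now take the inner product of this character with each irreducible chi from the table, <chi_3*chi_4, chi> = (1/24) sum_C |C| (chi_3*chi_4)(C) conj(chi(C)):
  <chi_3*chi_4, chi_1> = (1/24)[1*(6)*conj(1) + 6*(0)*conj(1) + 3*(-2)*conj(1) + 8*(0)*conj(1) + 6*(0)*conj(1)]
      = (1/24)[(6) + (0) + (-6) + (0) + (0)] = 0/24 = 0
  <chi_3*chi_4, chi_2> = (1/24)[1*(6)*conj(1) + 6*(0)*conj(-1) + 3*(-2)*conj(1) + 8*(0)*conj(1) + 6*(0)*conj(-1)]
      = (1/24)[(6) + (0) + (-6) + (0) + (0)] = 0/24 = 0
  <chi_3*chi_4, chi_3> = (1/24)[1*(6)*conj(2) + 6*(0)*conj(0) + 3*(-2)*conj(2) + 8*(0)*conj(-1) + 6*(0)*conj(0)]
      = (1/24)[(12) + (0) + (-12) + (0) + (0)] = 0/24 = 0
  <chi_3*chi_4, chi_4> = (1/24)[1*(6)*conj(3) + 6*(0)*conj(1) + 3*(-2)*conj(-1) + 8*(0)*conj(0) + 6*(0)*conj(-1)]
      = (1/24)[(18) + (0) + (6) + (0) + (0)] = 24/24 = 1
  <chi_3*chi_4, chi_5> = (1/24)[1*(6)*conj(3) + 6*(0)*conj(-1) + 3*(-2)*conj(-1) + 8*(0)*conj(0) + 6*(0)*conj(1)]
      = (1/24)[(18) + (0) + (6) + (0) + (0)] = 24/24 = 1
Hence the multiplicities are chi_4: 1, chi_5: 1. Dimension check: dim(chi_3)*dim(chi_4) = 2*3 = 6 and sum (mult * dim) = 1*3 + 1*3 = 6.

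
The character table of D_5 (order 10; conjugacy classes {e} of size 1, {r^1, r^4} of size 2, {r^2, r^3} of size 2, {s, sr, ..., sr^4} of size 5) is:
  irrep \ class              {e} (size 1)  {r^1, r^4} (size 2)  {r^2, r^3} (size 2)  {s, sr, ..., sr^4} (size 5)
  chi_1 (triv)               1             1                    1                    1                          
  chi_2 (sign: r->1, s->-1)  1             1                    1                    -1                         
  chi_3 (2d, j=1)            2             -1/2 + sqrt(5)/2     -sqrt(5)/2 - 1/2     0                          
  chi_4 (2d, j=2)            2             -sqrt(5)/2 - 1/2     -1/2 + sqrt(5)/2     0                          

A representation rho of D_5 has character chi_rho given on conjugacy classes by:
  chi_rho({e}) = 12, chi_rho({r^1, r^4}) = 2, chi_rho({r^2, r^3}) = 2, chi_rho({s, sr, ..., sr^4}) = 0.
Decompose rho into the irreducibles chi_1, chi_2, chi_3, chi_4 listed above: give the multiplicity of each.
Multiplicities: chi_1: 2, chi_2: 2, chi_3: 2, chi_4: 2.

Justification: Use <chi_rho, chi> = (1/|G|) sum_C |C| * chi_rho(C) * conj(chi(C)) with |G| = 10 for each irreducible chi in the table:
  <chi_rho, chi_1> = (1/10)[1*(12)*conj(1) + 2*(2)*conj(1) + 2*(2)*conj(1) + 5*(0)*conj(1)]
      = (1/10)[(12) + (4) + (4) + (0)] = 20/10 = 2
  <chi_rho, chi_2> = (1/10)[1*(12)*conj(1) + 2*(2)*conj(1) + 2*(2)*conj(1) + 5*(0)*conj(-1)]
      = (1/10)[(12) + (4) + (4) + (0)] = 20/10 = 2
  <chi_rho, chi_3> = (1/10)[1*(12)*conj(2) + 2*(2)*conj(-1/2 + sqrt(5)/2) + 2*(2)*conj(-sqrt(5)/2 - 1/2) + 5*(0)*conj(0)]
      = (1/10)[(24) + (-2 + 2*sqrt(5)) + (-2*sqrt(5) - 2) + (0)] = 20/10 = 2
  <chi_rho, chi_4> = (1/10)[1*(12)*conj(2) + 2*(2)*conj(-sqrt(5)/2 - 1/2) + 2*(2)*conj(-1/2 + sqrt(5)/2) + 5*(0)*conj(0)]
      = (1/10)[(24) + (-2*sqrt(5) - 2) + (-2 + 2*sqrt(5)) + (0)] = 20/10 = 2
Dimension check: dim(rho) = sum (mult * dim) = 2*1 + 2*1 + 2*2 + 2*2 = 12 = chi_rho(e) = 12.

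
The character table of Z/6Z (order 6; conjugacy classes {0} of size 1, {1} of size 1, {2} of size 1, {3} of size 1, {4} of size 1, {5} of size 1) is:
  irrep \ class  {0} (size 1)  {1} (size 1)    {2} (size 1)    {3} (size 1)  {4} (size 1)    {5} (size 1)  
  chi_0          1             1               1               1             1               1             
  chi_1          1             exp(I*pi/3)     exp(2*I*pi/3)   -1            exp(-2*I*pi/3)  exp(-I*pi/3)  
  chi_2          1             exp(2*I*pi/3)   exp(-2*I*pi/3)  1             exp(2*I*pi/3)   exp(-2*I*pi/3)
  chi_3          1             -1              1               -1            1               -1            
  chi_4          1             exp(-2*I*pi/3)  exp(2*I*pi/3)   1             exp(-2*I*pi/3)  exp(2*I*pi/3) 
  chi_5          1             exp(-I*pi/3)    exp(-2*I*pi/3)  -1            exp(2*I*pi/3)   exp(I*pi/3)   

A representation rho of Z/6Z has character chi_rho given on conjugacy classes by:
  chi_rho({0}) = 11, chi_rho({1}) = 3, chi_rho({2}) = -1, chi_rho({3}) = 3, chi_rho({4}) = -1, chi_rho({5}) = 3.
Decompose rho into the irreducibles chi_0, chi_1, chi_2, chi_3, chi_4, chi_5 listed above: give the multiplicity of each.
Multiplicities: chi_0: 3, chi_1: 2, chi_2: 2, chi_3: 0, chi_4: 2, chi_5: 2.

Argument: Use <chi_rho, chi> = (1/|G|) sum_C |C| * chi_rho(C) * conj(chi(C)) with |G| = 6 for each irreducible chi in the table:
  <chi_rho, chi_0> = (1/6)[1*(11)*conj(1) + 1*(3)*conj(1) + 1*(-1)*conj(1) + 1*(3)*conj(1) + 1*(-1)*conj(1) + 1*(3)*conj(1)]
      = (1/6)[(11) + (3) + (-1) + (3) + (-1) + (3)] = 18/6 = 3
  <chi_rho, chi_1> = (1/6)[1*(11)*conj(1) + 1*(3)*conj(exp(I*pi/3)) + 1*(-1)*conj(exp(2*I*pi/3)) + 1*(3)*conj(-1) + 1*(-1)*conj(exp(-2*I*pi/3)) + 1*(3)*conj(exp(-I*pi/3))]
      = (1/6)[(11) + (3*exp(-I*pi/3) + 2*exp(-2*I*pi/3) + 2*exp(I*pi/3)) + (4 + 3*exp(-2*I*pi/3) + 4*exp(2*I*pi/3)) + (-3) + (4 + 4*exp(-2*I*pi/3) + 3*exp(2*I*pi/3)) + (2*exp(-I*pi/3) + 2*exp(2*I*pi/3) + 3*exp(I*pi/3))] = 12/6 = 2
  <chi_rho, chi_2> = (1/6)[1*(11)*conj(1) + 1*(3)*conj(exp(2*I*pi/3)) + 1*(-1)*conj(exp(-2*I*pi/3)) + 1*(3)*conj(1) + 1*(-1)*conj(exp(2*I*pi/3)) + 1*(3)*conj(exp(-2*I*pi/3))]
      = (1/6)[(11) + (3*exp(-2*I*pi/3) + 2*exp(-I*pi/3) + 2*exp(2*I*pi/3)) + (4 + 4*exp(-2*I*pi/3) + 3*exp(2*I*pi/3)) + (3) + (4 + 3*exp(-2*I*pi/3) + 4*exp(2*I*pi/3)) + (2*exp(-2*I*pi/3) + 2*exp(I*pi/3) + 3*exp(2*I*pi/3))] = 12/6 = 2
  <chi_rho, chi_3> = (1/6)[1*(11)*conj(1) + 1*(3)*conj(-1) + 1*(-1)*conj(1) + 1*(3)*conj(-1) + 1*(-1)*conj(1) + 1*(3)*conj(-1)]
      = (1/6)[(11) + (-3) + (-1) + (-3) + (-1) + (-3)] = 0/6 = 0
  <chi_rho, chi_4> = (1/6)[1*(11)*conj(1) + 1*(3)*conj(exp(-2*I*pi/3)) + 1*(-1)*conj(exp(2*I*pi/3)) + 1*(3)*conj(1) + 1*(-1)*conj(exp(-2*I*pi/3)) + 1*(3)*conj(exp(2*I*pi/3))]
      = (1/6)[(11) + (2*exp(-2*I*pi/3) + 2*exp(I*pi/3) + 3*exp(2*I*pi/3)) + (4 + 3*exp(-2*I*pi/3) + 4*exp(2*I*pi/3)) + (3) + (4 + 4*exp(-2*I*pi/3) + 3*exp(2*I*pi/3)) + (3*exp(-2*I*pi/3) + 2*exp(-I*pi/3) + 2*exp(2*I*pi/3))] = 12/6 = 2
  <chi_rho, chi_5> = (1/6)[1*(11)*conj(1) + 1*(3)*conj(exp(-I*pi/3)) + 1*(-1)*conj(exp(-2*I*pi/3)) + 1*(3)*conj(-1) + 1*(-1)*conj(exp(2*I*pi/3)) + 1*(3)*conj(exp(I*pi/3))]
      = (1/6)[(11) + (2*exp(-I*pi/3) + 2*exp(2*I*pi/3) + 3*exp(I*pi/3)) + (4 + 4*exp(-2*I*pi/3) + 3*exp(2*I*pi/3)) + (-3) + (4 + 3*exp(-2*I*pi/3) + 4*exp(2*I*pi/3)) + (3*exp(-I*pi/3) + 2*exp(-2*I*pi/3) + 2*exp(I*pi/3))] = 12/6 = 2
(Exp terms are combined using exp(i*s)*conj(exp(i*t)) = exp(i*(s-t)), and sums of them are collapsed using the identity that for every m > 1 the m distinct m-th roots of unity sum to 0, e.g. 1 + exp(2*I*pi/3) + exp(-2*I*pi/3) = 0.)
Dimension check: dim(rho) = sum (mult * dim) = 3*1 + 2*1 + 2*1 + 0*1 + 2*1 + 2*1 = 11 = chi_rho(e) = 11.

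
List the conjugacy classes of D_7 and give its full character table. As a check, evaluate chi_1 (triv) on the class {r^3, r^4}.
Conjugacy classes: {e} of size 1, {r^1, r^6} of size 2, {r^2, r^5} of size 2, {r^3, r^4} of size 2, {s, sr, ..., sr^6} of size 7.
Character table:
  irrep \ class              {e} (size 1)  {r^1, r^6} (size 2)  {r^2, r^5} (size 2)  {r^3, r^4} (size 2)  {s, sr, ..., sr^6} (size 7)
  chi_1 (triv)               1             1                    1                    1                    1                          
  chi_2 (sign: r->1, s->-1)  1             1                    1                    1                    -1                         
  chi_3 (2d, j=1)            2             2*cos(2*pi/7)        -2*cos(3*pi/7)       -2*cos(pi/7)         0                          
  chi_4 (2d, j=2)            2             -2*cos(3*pi/7)       -2*cos(pi/7)         2*cos(2*pi/7)        0                          
  chi_5 (2d, j=3)            2             -2*cos(pi/7)         2*cos(2*pi/7)        -2*cos(3*pi/7)       0                          

Spot check: chi_1 (triv) on {r^3, r^4} = 1.

Explanation: D_7 has order 2*7 = 14 with 5 conjugacy classes, hence 5 irreducibles. Sum of squared dims 1 + 1 + 4 + 4 + 4 = 14 = |G|. Linear characters come from the abelianisation; the 2-dimensional irreps have character r^k -> 2*cos(2*pi*j*k/7), reflections -> 0.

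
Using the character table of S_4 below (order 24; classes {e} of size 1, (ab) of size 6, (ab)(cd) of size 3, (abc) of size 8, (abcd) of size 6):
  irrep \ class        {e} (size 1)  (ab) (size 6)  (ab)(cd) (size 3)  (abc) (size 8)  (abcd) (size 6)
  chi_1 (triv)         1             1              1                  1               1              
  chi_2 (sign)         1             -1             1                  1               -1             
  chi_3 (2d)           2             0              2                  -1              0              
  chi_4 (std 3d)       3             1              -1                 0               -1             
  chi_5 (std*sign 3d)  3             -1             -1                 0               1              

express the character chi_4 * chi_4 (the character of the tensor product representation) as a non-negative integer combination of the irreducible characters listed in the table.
chi_4 tensor chi_4 = chi_1 + chi_3 + chi_4 + chi_5 (all other irreducibles have multiplicity 0).

Justification: The character of a tensor product is the pointwise product (chi_4 * chi_4)(C) = chi_4(C) * chi_4(C):
  {e}: (3)*(3), (ab): (1)*(1), (ab)(cd): (-1)*(-1), (abc): (0)*(0), (abcd): (-1)*(-1)
so (chi_4 * chi_4) takes values
  {e} -> 9, (ab) -> 1, (ab)(cd) -> 1, (abc) -> 0, (abcd) -> 1.
Now take the inner product of this character with each irreducible chi from the table, <chi_4*chi_4, chi> = (1/24) sum_C |C| (chi_4*chi_4)(C) conj(chi(C)):
  <chi_4*chi_4, chi_1> = (1/24)[1*(9)*conj(1) + 6*(1)*conj(1) + 3*(1)*conj(1) + 8*(0)*conj(1) + 6*(1)*conj(1)]
      = (1/24)[(9) + (6) + (3) + (0) + (6)] = 24/24 = 1
  <chi_4*chi_4, chi_2> = (1/24)[1*(9)*conj(1) + 6*(1)*conj(-1) + 3*(1)*conj(1) + 8*(0)*conj(1) + 6*(1)*conj(-1)]
      = (1/24)[(9) + (-6) + (3) + (0) + (-6)] = 0/24 = 0
  <chi_4*chi_4, chi_3> = (1/24)[1*(9)*conj(2) + 6*(1)*conj(0) + 3*(1)*conj(2) + 8*(0)*conj(-1) + 6*(1)*conj(0)]
      = (1/24)[(18) + (0) + (6) + (0) + (0)] = 24/24 = 1
  <chi_4*chi_4, chi_4> = (1/24)[1*(9)*conj(3) + 6*(1)*conj(1) + 3*(1)*conj(-1) + 8*(0)*conj(0) + 6*(1)*conj(-1)]
      = (1/24)[(27) + (6) + (-3) + (0) + (-6)] = 24/24 = 1
  <chi_4*chi_4, chi_5> = (1/24)[1*(9)*conj(3) + 6*(1)*conj(-1) + 3*(1)*conj(-1) + 8*(0)*conj(0) + 6*(1)*conj(1)]
      = (1/24)[(27) + (-6) + (-3) + (0) + (6)] = 24/24 = 1
Hence the multiplicities are chi_1: 1, chi_3: 1, chi_4: 1, chi_5: 1. Dimension check: dim(chi_4)*dim(chi_4) = 3*3 = 9 and sum (mult * dim) = 1*1 + 1*2 + 1*3 + 1*3 = 9.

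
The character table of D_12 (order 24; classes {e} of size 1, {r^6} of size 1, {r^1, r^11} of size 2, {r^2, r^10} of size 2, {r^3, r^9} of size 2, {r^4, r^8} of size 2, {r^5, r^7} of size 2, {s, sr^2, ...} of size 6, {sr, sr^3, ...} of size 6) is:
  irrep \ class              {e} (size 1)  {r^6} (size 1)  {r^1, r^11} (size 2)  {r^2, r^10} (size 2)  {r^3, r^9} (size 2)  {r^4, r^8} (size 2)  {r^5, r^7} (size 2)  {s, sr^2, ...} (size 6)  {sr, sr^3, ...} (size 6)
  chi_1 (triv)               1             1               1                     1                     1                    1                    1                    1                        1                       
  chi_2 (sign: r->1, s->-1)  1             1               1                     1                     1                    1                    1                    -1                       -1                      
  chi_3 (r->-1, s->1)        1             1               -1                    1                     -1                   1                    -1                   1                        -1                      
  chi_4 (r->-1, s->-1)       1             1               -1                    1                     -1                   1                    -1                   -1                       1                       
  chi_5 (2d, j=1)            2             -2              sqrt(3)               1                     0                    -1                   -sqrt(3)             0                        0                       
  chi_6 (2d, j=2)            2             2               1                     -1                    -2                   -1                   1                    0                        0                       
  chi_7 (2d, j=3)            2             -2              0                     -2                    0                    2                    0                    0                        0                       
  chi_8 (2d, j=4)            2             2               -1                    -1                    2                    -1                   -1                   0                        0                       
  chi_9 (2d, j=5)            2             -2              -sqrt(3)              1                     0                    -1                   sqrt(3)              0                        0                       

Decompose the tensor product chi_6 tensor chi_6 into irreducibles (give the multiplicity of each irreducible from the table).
chi_6 tensor chi_6 = chi_1 + chi_2 + chi_8 (all other irreducibles have multiplicity 0).

Derivation: The character of a tensor product is the pointwise product (chi_6 * chi_6)(C) = chi_6(C) * chi_6(C):
  {e}: (2)*(2), {r^6}: (2)*(2), {r^1, r^11}: (1)*(1), {r^2, r^10}: (-1)*(-1), {r^3, r^9}: (-2)*(-2), {r^4, r^8}: (-1)*(-1), {r^5, r^7}: (1)*(1), {s, sr^2, ...}: (0)*(0), {sr, sr^3, ...}: (0)*(0)
so (chi_6 * chi_6) takes values
  {e} -> 4, {r^6} -> 4, {r^1, r^11} -> 1, {r^2, r^10} -> 1, {r^3, r^9} -> 4, {r^4, r^8} -> 1, {r^5, r^7} -> 1, {s, sr^2, ...} -> 0, {sr, sr^3, ...} -> 0.
Now take the inner product of this character with each irreducible chi from the table, <chi_6*chi_6, chi> = (1/24) sum_C |C| (chi_6*chi_6)(C) conj(chi(C)):
  <chi_6*chi_6, chi_1> = (1/24)[1*(4)*conj(1) + 1*(4)*conj(1) + 2*(1)*conj(1) + 2*(1)*conj(1) + 2*(4)*conj(1) + 2*(1)*conj(1) + 2*(1)*conj(1) + 6*(0)*conj(1) + 6*(0)*conj(1)]
      = (1/24)[(4) + (4) + (2) + (2) + (8) + (2) + (2) + (0) + (0)] = 24/24 = 1
  <chi_6*chi_6, chi_2> = (1/24)[1*(4)*conj(1) + 1*(4)*conj(1) + 2*(1)*conj(1) + 2*(1)*conj(1) + 2*(4)*conj(1) + 2*(1)*conj(1) + 2*(1)*conj(1) + 6*(0)*conj(-1) + 6*(0)*conj(-1)]
      = (1/24)[(4) + (4) + (2) + (2) + (8) + (2) + (2) + (0) + (0)] = 24/24 = 1
  <chi_6*chi_6, chi_3> = (1/24)[1*(4)*conj(1) + 1*(4)*conj(1) + 2*(1)*conj(-1) + 2*(1)*conj(1) + 2*(4)*conj(-1) + 2*(1)*conj(1) + 2*(1)*conj(-1) + 6*(0)*conj(1) + 6*(0)*conj(-1)]
      = (1/24)[(4) + (4) + (-2) + (2) + (-8) + (2) + (-2) + (0) + (0)] = 0/24 = 0
  <chi_6*chi_6, chi_4> = (1/24)[1*(4)*conj(1) + 1*(4)*conj(1) + 2*(1)*conj(-1) + 2*(1)*conj(1) + 2*(4)*conj(-1) + 2*(1)*conj(1) + 2*(1)*conj(-1) + 6*(0)*conj(-1) + 6*(0)*conj(1)]
      = (1/24)[(4) + (4) + (-2) + (2) + (-8) + (2) + (-2) + (0) + (0)] = 0/24 = 0
  <chi_6*chi_6, chi_5> = (1/24)[1*(4)*conj(2) + 1*(4)*conj(-2) + 2*(1)*conj(sqrt(3)) + 2*(1)*conj(1) + 2*(4)*conj(0) + 2*(1)*conj(-1) + 2*(1)*conj(-sqrt(3)) + 6*(0)*conj(0) + 6*(0)*conj(0)]
      = (1/24)[(8) + (-8) + (2*sqrt(3)) + (2) + (0) + (-2) + (-2*sqrt(3)) + (0) + (0)] = 0/24 = 0
  <chi_6*chi_6, chi_6> = (1/24)[1*(4)*conj(2) + 1*(4)*conj(2) + 2*(1)*conj(1) + 2*(1)*conj(-1) + 2*(4)*conj(-2) + 2*(1)*conj(-1) + 2*(1)*conj(1) + 6*(0)*conj(0) + 6*(0)*conj(0)]
      = (1/24)[(8) + (8) + (2) + (-2) + (-16) + (-2) + (2) + (0) + (0)] = 0/24 = 0
  <chi_6*chi_6, chi_7> = (1/24)[1*(4)*conj(2) + 1*(4)*conj(-2) + 2*(1)*conj(0) + 2*(1)*conj(-2) + 2*(4)*conj(0) + 2*(1)*conj(2) + 2*(1)*conj(0) + 6*(0)*conj(0) + 6*(0)*conj(0)]
      = (1/24)[(8) + (-8) + (0) + (-4) + (0) + (4) + (0) + (0) + (0)] = 0/24 = 0
  <chi_6*chi_6, chi_8> = (1/24)[1*(4)*conj(2) + 1*(4)*conj(2) + 2*(1)*conj(-1) + 2*(1)*conj(-1) + 2*(4)*conj(2) + 2*(1)*conj(-1) + 2*(1)*conj(-1) + 6*(0)*conj(0) + 6*(0)*conj(0)]
      = (1/24)[(8) + (8) + (-2) + (-2) + (16) + (-2) + (-2) + (0) + (0)] = 24/24 = 1
  <chi_6*chi_6, chi_9> = (1/24)[1*(4)*conj(2) + 1*(4)*conj(-2) + 2*(1)*conj(-sqrt(3)) + 2*(1)*conj(1) + 2*(4)*conj(0) + 2*(1)*conj(-1) + 2*(1)*conj(sqrt(3)) + 6*(0)*conj(0) + 6*(0)*conj(0)]
      = (1/24)[(8) + (-8) + (-2*sqrt(3)) + (2) + (0) + (-2) + (2*sqrt(3)) + (0) + (0)] = 0/24 = 0
Hence the multiplicities are chi_1: 1, chi_2: 1, chi_8: 1. Dimension check: dim(chi_6)*dim(chi_6) = 2*2 = 4 and sum (mult * dim) = 1*1 + 1*1 + 1*2 = 4.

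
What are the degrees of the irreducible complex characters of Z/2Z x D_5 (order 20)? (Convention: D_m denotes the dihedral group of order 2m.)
Dimensions: 1, 1, 1, 1, 2, 2, 2, 2

Working: There are 8 irreducibles (= number of conjugacy classes). Their dimensions d_i satisfy sum d_i^2 = |G| = 20: 1 + 1 + 1 + 1 + 4 + 4 + 4 + 4 = 20. (For the product with Z/2Z: each of the 2 1-dim characters of Z/2Z tensors with each irrep of D_5, giving 2 copies of each D_5-dimension.)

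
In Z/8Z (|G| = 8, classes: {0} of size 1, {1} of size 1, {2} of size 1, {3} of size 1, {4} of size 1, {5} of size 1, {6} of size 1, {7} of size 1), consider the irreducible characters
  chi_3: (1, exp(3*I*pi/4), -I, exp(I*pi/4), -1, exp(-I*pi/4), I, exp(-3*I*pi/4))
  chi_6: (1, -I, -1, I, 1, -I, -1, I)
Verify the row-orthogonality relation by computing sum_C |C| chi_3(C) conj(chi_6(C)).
Sum = 0; so <chi_3, chi_6> = 0 (distinct irreducibles are orthogonal).

Justification: Compute term by term over conjugacy classes (|C| * chi_3(C) * conj(chi_6(C))):
  1*(1)*conj(1) + 1*(exp(3*I*pi/4))*conj(-I) + 1*(-I)*conj(-1) + 1*(exp(I*pi/4))*conj(I) + 1*(-1)*conj(1) + 1*(exp(-I*pi/4))*conj(-I) + 1*(I)*conj(-1) + 1*(exp(-3*I*pi/4))*conj(I)
  = (1) + (exp(-3*I*pi/4)) + (I) + (-exp(3*I*pi/4)) + (-1) + (exp(I*pi/4)) + (-I) + (-exp(-I*pi/4))
  = 0.
(Exp terms are combined using exp(i*s)*conj(exp(i*t)) = exp(i*(s-t)), and sums of them are collapsed using the identity that for every m > 1 the m distinct m-th roots of unity sum to 0, e.g. 1 + exp(2*I*pi/3) + exp(-2*I*pi/3) = 0.)
Dividing by |G| = 8 gives 0/8 = 0, matching the row-orthogonality relation <chi_3, chi_6> = [chi_3 = chi_6].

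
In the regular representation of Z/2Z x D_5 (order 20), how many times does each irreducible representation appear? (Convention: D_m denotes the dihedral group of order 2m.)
Each irreducible V_i of dimension d_i appears with multiplicity d_i, i.e. rho_reg = (direct sum over all irreducibles V_i) d_i V_i. The irreducible dimensions for Z/2Z x D_5 are 1, 1, 1, 1, 2, 2, 2, 2: 4 irreducibles of dimension 1, each with multiplicity 1; 4 irreducibles of dimension 2, each with multiplicity 2. Total dimension 4*1*1 + 4*2*2 = 20 = |G|.

Reasoning: General theorem: in the regular representation of a finite group G, each irreducible appears with multiplicity equal to its dimension. Check: dim(rho_reg) = sum d_i^2 = 1 + 1 + 1 + 1 + 4 + 4 + 4 + 4 = 20 = |G|.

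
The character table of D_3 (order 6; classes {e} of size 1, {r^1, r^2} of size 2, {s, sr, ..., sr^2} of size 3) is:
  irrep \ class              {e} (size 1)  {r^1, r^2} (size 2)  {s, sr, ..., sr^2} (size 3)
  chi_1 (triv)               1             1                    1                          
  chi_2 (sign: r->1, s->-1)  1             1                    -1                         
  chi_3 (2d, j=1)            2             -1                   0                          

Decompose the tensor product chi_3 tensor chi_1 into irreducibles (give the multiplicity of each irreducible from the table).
chi_3 tensor chi_1 = chi_3 (all other irreducibles have multiplicity 0).

Argument: The character of a tensor product is the pointwise product (chi_3 * chi_1)(C) = chi_3(C) * chi_1(C):
  {e}: (2)*(1), {r^1, r^2}: (-1)*(1), {s, sr, ..., sr^2}: (0)*(1)
so (chi_3 * chi_1) takes values
  {e} -> 2, {r^1, r^2} -> -1, {s, sr, ..., sr^2} -> 0.
Now take the inner product of this character with each irreducible chi from the table, <chi_3*chi_1, chi> = (1/6) sum_C |C| (chi_3*chi_1)(C) conj(chi(C)):
  <chi_3*chi_1, chi_1> = (1/6)[1*(2)*conj(1) + 2*(-1)*conj(1) + 3*(0)*conj(1)]
      = (1/6)[(2) + (-2) + (0)] = 0/6 = 0
  <chi_3*chi_1, chi_2> = (1/6)[1*(2)*conj(1) + 2*(-1)*conj(1) + 3*(0)*conj(-1)]
      = (1/6)[(2) + (-2) + (0)] = 0/6 = 0
  <chi_3*chi_1, chi_3> = (1/6)[1*(2)*conj(2) + 2*(-1)*conj(-1) + 3*(0)*conj(0)]
      = (1/6)[(4) + (2) + (0)] = 6/6 = 1
Hence the multiplicities are chi_3: 1. Dimension check: dim(chi_3)*dim(chi_1) = 2*1 = 2 and sum (mult * dim) = 1*2 = 2.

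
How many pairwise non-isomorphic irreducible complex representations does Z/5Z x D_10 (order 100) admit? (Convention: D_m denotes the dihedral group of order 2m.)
40

The number of irreducible complex representations of a finite group equals its number of conjugacy classes. For a direct product, #classes(G x H) = #classes(G) * #classes(H). Z/5Z has 5 classes (abelian), D_10 has 8 classes, so 5 * 8 = 40, so Z/5Z x D_10 (order 100) has exactly 40 irreducible complex representations.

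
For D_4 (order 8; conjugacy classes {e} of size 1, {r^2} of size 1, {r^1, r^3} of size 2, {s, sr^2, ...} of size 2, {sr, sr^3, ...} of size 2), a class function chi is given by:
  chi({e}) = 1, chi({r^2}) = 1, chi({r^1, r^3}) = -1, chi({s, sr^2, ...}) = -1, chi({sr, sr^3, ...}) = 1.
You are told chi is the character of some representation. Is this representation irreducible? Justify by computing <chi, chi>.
Irreducible: <chi, chi> = 1.

Justification: <chi, chi> = (1/|G|) sum_C |C| * |chi(C)|^2 = (1/8)[1*|1|^2 + 1*|1|^2 + 2*|-1|^2 + 2*|-1|^2 + 2*|1|^2]
  = (1/8)[(1) + (1) + (2) + (2) + (2)] = 8/8 = 1.
A character is irreducible iff <chi, chi> = 1, so this representation is irreducible.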